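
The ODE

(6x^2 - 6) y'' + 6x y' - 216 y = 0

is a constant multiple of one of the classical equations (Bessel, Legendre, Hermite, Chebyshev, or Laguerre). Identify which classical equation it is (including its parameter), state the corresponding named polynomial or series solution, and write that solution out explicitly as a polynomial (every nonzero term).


All three coefficients share the factor -6; dividing through by -6 gives  (1 - x^2) y'' - x y' + 36 y = 0.
This matches the Chebyshev equation (1 - x^2) y'' - x y' + n^2 y = 0 (note the -x y' term, not -2x y') with n^2 = 36, so n = 6; the polynomial solution is T_6(x).
With y = sum_k a_k x^k, matching x^k gives (k+2)(k+1) a_{k+2} = (k^2 - n^2) a_k = (k - 6)(k + 6) a_k. The right side vanishes at k = 6, so the series with the parity of 6 terminates at degree 6.
Standard normalization: leading coefficient of T_n is 2^(n-1), so a_6 = 2^5 = 32. Work downward with a_k = (k+1)(k+2) a_{k+2} / ((k - 6)(k + 6)):
  a_4 = (5)(6)(32) / ((4 - 6)(4 + 6)) = 960/(-20) = -48
  a_2 = (3)(4)(-48) / ((2 - 6)(2 + 6)) = -576/(-32) = 18
  a_0 = (1)(2)(18) / ((0 - 6)(0 + 6)) = 36/(-36) = -1
Hence T_6(x) = 32 x^6 - 48 x^4 + 18 x^2 - 1.

T_6(x); series = 32 x^6 - 48 x^4 + 18 x^2 - 1


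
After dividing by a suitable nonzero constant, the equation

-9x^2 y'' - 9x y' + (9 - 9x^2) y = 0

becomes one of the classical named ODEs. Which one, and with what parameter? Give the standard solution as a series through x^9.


All three coefficients share the factor -9; dividing through by -9 gives  x^2 y'' + x y' + (x^2 - 1) y = 0.
This matches the Bessel equation x^2 y'' + x y' + (x^2 - nu^2) y = 0 with nu^2 = 1, so nu = 1; the solution bounded at x = 0 is J_1(x).
Frobenius at x = 0: indicial roots ±nu; for r = nu the recurrence k(k + 2nu) c_k = -c_{k-2} gives the standard series J_nu(x) = sum_{k>=0} (-1)^k / (k! (k+nu)!) (x/2)^(2k+nu). Evaluate the first 5 terms:
  k = 0: (-1)^0 / (0! * 1! * 2^1) x^1 = 1/(1*1*2) x^1 = (1/2) x^1
  k = 1: (-1)^1 / (1! * 2! * 2^3) x^3 = -1/(1*2*8) x^3 = (-1/16) x^3
  k = 2: (-1)^2 / (2! * 3! * 2^5) x^5 = 1/(2*6*32) x^5 = (1/384) x^5
  k = 3: (-1)^3 / (3! * 4! * 2^7) x^7 = -1/(6*24*128) x^7 = (-1/18432) x^7
  k = 4: (-1)^4 / (4! * 5! * 2^9) x^9 = 1/(24*120*512) x^9 = (1/1474560) x^9
Hence J_1(x) = x^9/1474560 - x^7/18432 + x^5/384 - x^3/16 + x/2 + ....

J_1(x); series = x^9/1474560 - x^7/18432 + x^5/384 - x^3/16 + x/2


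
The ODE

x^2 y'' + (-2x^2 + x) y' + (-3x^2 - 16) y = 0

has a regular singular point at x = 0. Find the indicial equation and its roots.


Divide by x^2 to reach normal form y'' + P_1(x) y' + P_2(x) y = 0 with P_1(x) = -2 + 1/x and P_2(x) = -3 - 16/x^2.
x = 0 is a singular point because the y'-coefficient -2 + 1/x has a pole at x = 0 and the y-coefficient -3 - 16/x^2 has a pole at x = 0.
It is a regular singular point because x P_1(x) = p(x) = 1 - 2x and x^2 P_2(x) = q(x) = -3x^2 - 16 are polynomials, hence analytic at x = 0.
p(0) = 1,  q(0) = -16.
Indicial equation: r(r-1) + p(0) r + q(0) = 0, i.e. r^2 + (p(0) - 1) r + q(0) = 0, i.e. r^2 - 16 = 0.
Discriminant: (0)^2 - 4(-16) = 64, so r = (0 ± 8)/2.
Solving: r_1 = 4, r_2 = -4.

indicial: r^2 - 16 = 0; roots r_1 = 4, r_2 = -4


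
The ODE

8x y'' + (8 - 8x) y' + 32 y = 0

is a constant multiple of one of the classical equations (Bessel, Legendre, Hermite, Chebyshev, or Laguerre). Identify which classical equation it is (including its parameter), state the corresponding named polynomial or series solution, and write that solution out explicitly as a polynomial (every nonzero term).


All three coefficients share the factor 8; dividing through by 8 gives  x y'' + (1 - x) y' + 4 y = 0.
This matches the Laguerre equation x y'' + (1 - x) y' + n y = 0 with n = 4; the polynomial solution is L_4(x).
With y = sum_k a_k x^k, matching x^k gives (k+1)k a_{k+1} + (k+1) a_{k+1} - k a_k + n a_k = 0, i.e. (k+1)^2 a_{k+1} = (k - n) a_k = (k - 4) a_k. The right side vanishes at k = 4, so the series terminates at degree 4.
Standard normalization L_n(0) = 1 gives a_0 = 1. Work upward with a_{k+1} = (k - 4) a_k / (k+1)^2:
  a_1 = (0 - 4)(1) / 1^2 = -4/1 = -4
  a_2 = (1 - 4)(-4) / 2^2 = 12/4 = 3
  a_3 = (2 - 4)(3) / 3^2 = -6/9 = -2/3
  a_4 = (3 - 4)(-2/3) / 4^2 = (2/3)/16 = 1/24
Hence L_4(x) = x^4/24 - 2 x^3/3 + 3 x^2 - 4 x + 1.

L_4(x); series = x^4/24 - 2 x^3/3 + 3 x^2 - 4 x + 1


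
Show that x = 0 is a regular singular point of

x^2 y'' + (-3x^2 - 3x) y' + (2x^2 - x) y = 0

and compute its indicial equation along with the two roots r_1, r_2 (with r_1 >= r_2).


Divide by x^2 to reach normal form y'' + P_1(x) y' + P_2(x) y = 0 with P_1(x) = -3 - 3/x and P_2(x) = 2 - 1/x.
x = 0 is a singular point because the y'-coefficient -3 - 3/x has a pole at x = 0 and the y-coefficient 2 - 1/x has a pole at x = 0.
It is a regular singular point because x P_1(x) = p(x) = -3x - 3 and x^2 P_2(x) = q(x) = 2x^2 - x are polynomials, hence analytic at x = 0.
p(0) = -3,  q(0) = 0.
Indicial equation: r(r-1) + p(0) r + q(0) = 0, i.e. r^2 + (p(0) - 1) r + q(0) = 0, i.e. r^2 - 4 r = 0.
Discriminant: (-4)^2 - 4(0) = 16, so r = (4 ± 4)/2.
Solving: r_1 = 4, r_2 = 0.

indicial: r^2 - 4 r = 0; roots r_1 = 4, r_2 = 0


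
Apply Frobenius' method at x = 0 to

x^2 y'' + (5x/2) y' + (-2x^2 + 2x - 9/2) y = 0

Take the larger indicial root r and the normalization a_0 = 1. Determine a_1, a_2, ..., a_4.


Write in Frobenius form y'' + (p(x)/x) y' + (q(x)/x^2) y = 0:
  p(x) = 5/2,  q(x) = -2x^2 + 2x - 9/2.
Indicial equation: r(r-1) + (5/2) r + (-9/2) = 0 -> roots r_1 = 3/2, r_2 = -3.
Take r = r_1 = 3/2. Let y(x) = x^r sum_{n>=0} a_n x^n with a_0 = 1.
Substitute y = x^r sum a_n x^n and match x^{r+n}. The recurrence is
  D(n) a_n + 2 a_{n-1} - 2 a_{n-2} = 0,  where D(n) = (r+n)(r+n-1) + (5/2)(r+n) + (-9/2).
  a_n = [-2 a_{n-1} + 2 a_{n-2}] / D(n).
Since the indicial polynomial factors as (r - r_1)(r - r_2), D(n) = (r_1 + n - r_1)(r_1 + n - r_2) = n(n + 9/2).
Evaluating step by step (a_0 = 1):
  n = 1: D(1) = 1(1 + 9/2) = 11/2; numerator = -2(1) = -2; a_1 = (-2)/(11/2) = -4/11
  n = 2: D(2) = 2(2 + 9/2) = 13; numerator = -2(-4/11) + 2(1) = 30/11; a_2 = (30/11)/(13) = 30/143
  n = 3: D(3) = 3(3 + 9/2) = 45/2; numerator = -2(30/143) + 2(-4/11) = -164/143; a_3 = (-164/143)/(45/2) = -328/6435
  n = 4: D(4) = 4(4 + 9/2) = 34; numerator = -2(-328/6435) + 2(30/143) = 3356/6435; a_4 = (3356/6435)/(34) = 1678/109395

r = 3/2; a_0 = 1; a_1 = -4/11; a_2 = 30/143; a_3 = -328/6435; a_4 = 1678/109395


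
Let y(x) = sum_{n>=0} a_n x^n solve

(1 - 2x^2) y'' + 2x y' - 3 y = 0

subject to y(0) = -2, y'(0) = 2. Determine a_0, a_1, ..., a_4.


Ansatz: y(x) = sum_{n>=0} a_n x^n, so y'(x) = sum_{n>=1} n a_n x^(n-1) and y''(x) = sum_{n>=2} n(n-1) a_n x^(n-2).
Substitute into P(x) y'' + Q(x) y' + R(x) y = 0 with P(x) = 1 - 2x^2, Q(x) = 2x, R(x) = -3, and match powers of x.
Initial conditions: a_0 = -2, a_1 = 2.
Setting the coefficient of each power of x to zero and solving order by order (substituting the coefficients already found):
  x^0: 2 a_2 - 3 a_0 = 0  ->  2 a_2 = 3 a_0 = -6  ->  a_2 = -3
  x^1: 6 a_3 - a_1 = 0  ->  6 a_3 = a_1 = 2  ->  a_3 = 1/3
  x^2: 12 a_4 - 3 a_2 = 0  ->  12 a_4 = 3 a_2 = -9  ->  a_4 = -3/4
Truncated series: y(x) = -2 + 2 x - 3 x^2 + (1/3) x^3 - (3/4) x^4 + O(x^5).

a_0 = -2; a_1 = 2; a_2 = -3; a_3 = 1/3; a_4 = -3/4


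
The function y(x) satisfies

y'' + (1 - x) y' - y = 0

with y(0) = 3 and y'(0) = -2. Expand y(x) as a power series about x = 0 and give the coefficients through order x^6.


Ansatz: y(x) = sum_{n>=0} a_n x^n, so y'(x) = sum_{n>=1} n a_n x^(n-1) and y''(x) = sum_{n>=2} n(n-1) a_n x^(n-2).
Substitute into P(x) y'' + Q(x) y' + R(x) y = 0 with P(x) = 1, Q(x) = 1 - x, R(x) = -1, and match powers of x.
Initial conditions: a_0 = 3, a_1 = -2.
Setting the coefficient of each power of x to zero and solving order by order (substituting the coefficients already found):
  x^0: 2 a_2 + a_1 - a_0 = 0  ->  2 a_2 = -a_1 + a_0 = 5  ->  a_2 = 5/2
  x^1: 6 a_3 + 2 a_2 - 2 a_1 = 0  ->  6 a_3 = -2 a_2 + 2 a_1 = -9  ->  a_3 = -3/2
  x^2: 12 a_4 + 3 a_3 - 3 a_2 = 0  ->  12 a_4 = -3 a_3 + 3 a_2 = 12  ->  a_4 = 1
  x^3: 20 a_5 + 4 a_4 - 4 a_3 = 0  ->  20 a_5 = -4 a_4 + 4 a_3 = -10  ->  a_5 = -1/2
  x^4: 30 a_6 + 5 a_5 - 5 a_4 = 0  ->  30 a_6 = -5 a_5 + 5 a_4 = 15/2  ->  a_6 = 1/4
Truncated series: y(x) = 3 - 2 x + (5/2) x^2 - (3/2) x^3 + x^4 - (1/2) x^5 + (1/4) x^6 + O(x^7).

a_0 = 3; a_1 = -2; a_2 = 5/2; a_3 = -3/2; a_4 = 1; a_5 = -1/2; a_6 = 1/4


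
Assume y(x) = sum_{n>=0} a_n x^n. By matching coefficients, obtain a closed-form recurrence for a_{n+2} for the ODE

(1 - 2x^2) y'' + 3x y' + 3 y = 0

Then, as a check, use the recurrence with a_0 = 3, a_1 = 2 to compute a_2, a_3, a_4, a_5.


Substitute y = sum_n a_n x^n.
(1 - 2 x^2) y'' contributes (n+2)(n+1) a_{n+2} - 2 n(n-1) a_n at x^n.
3 x y'(x) contributes 3 n a_n at x^n.
3 y(x) contributes 3 a_n at x^n.
Matching x^n: (n+2)(n+1) a_{n+2} + (-2 n(n-1) + 3 n + 3) a_n = 0.
Thus a_{n+2} = (2 n(n-1) - 3 n - 3) / ((n+1)(n+2)) * a_n.

Check with a_0 = 3, a_1 = 2 (apply the recurrence for n = 0, 1, 2, 3): a_0 = 3, a_1 = 2, a_2 = -9/2, a_3 = -2, a_4 = 15/8, a_5 = 0.

a_(n+2) = (2 n(n-1) - 3 n - 3) / ((n+1)(n+2)) * a_n; check: a_0 = 3, a_1 = 2, a_2 = -9/2, a_3 = -2, a_4 = 15/8, a_5 = 0


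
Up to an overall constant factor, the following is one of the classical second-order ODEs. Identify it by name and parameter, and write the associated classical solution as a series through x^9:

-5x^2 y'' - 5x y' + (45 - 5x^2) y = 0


All three coefficients share the factor -5; dividing through by -5 gives  x^2 y'' + x y' + (x^2 - 9) y = 0.
This matches the Bessel equation x^2 y'' + x y' + (x^2 - nu^2) y = 0 with nu^2 = 9, so nu = 3; the solution bounded at x = 0 is J_3(x).
Frobenius at x = 0: indicial roots ±nu; for r = nu the recurrence k(k + 2nu) c_k = -c_{k-2} gives the standard series J_nu(x) = sum_{k>=0} (-1)^k / (k! (k+nu)!) (x/2)^(2k+nu). Evaluate the first 4 terms:
  k = 0: (-1)^0 / (0! * 3! * 2^3) x^3 = 1/(1*6*8) x^3 = (1/48) x^3
  k = 1: (-1)^1 / (1! * 4! * 2^5) x^5 = -1/(1*24*32) x^5 = (-1/768) x^5
  k = 2: (-1)^2 / (2! * 5! * 2^7) x^7 = 1/(2*120*128) x^7 = (1/30720) x^7
  k = 3: (-1)^3 / (3! * 6! * 2^9) x^9 = -1/(6*720*512) x^9 = (-1/2211840) x^9
Hence J_3(x) = -x^9/2211840 + x^7/30720 - x^5/768 + x^3/48 + ....

J_3(x); series = -x^9/2211840 + x^7/30720 - x^5/768 + x^3/48


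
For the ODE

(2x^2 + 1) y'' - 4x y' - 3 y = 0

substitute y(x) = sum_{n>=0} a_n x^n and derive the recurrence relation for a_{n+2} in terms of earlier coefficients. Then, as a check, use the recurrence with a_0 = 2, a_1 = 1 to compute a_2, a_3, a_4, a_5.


Substitute y = sum_n a_n x^n.
(1 + 2 x^2) y'' contributes (n+2)(n+1) a_{n+2} + 2 n(n-1) a_n at x^n.
-4 x y'(x) contributes -4 n a_n at x^n.
-3 y(x) contributes -3 a_n at x^n.
Matching x^n: (n+2)(n+1) a_{n+2} + (2 n(n-1) - 4 n - 3) a_n = 0.
Thus a_{n+2} = (-2 n(n-1) + 4 n + 3) / ((n+1)(n+2)) * a_n.

Check with a_0 = 2, a_1 = 1 (apply the recurrence for n = 0, 1, 2, 3): a_0 = 2, a_1 = 1, a_2 = 3, a_3 = 7/6, a_4 = 7/4, a_5 = 7/40.

a_(n+2) = (-2 n(n-1) + 4 n + 3) / ((n+1)(n+2)) * a_n; check: a_0 = 2, a_1 = 1, a_2 = 3, a_3 = 7/6, a_4 = 7/4, a_5 = 7/40


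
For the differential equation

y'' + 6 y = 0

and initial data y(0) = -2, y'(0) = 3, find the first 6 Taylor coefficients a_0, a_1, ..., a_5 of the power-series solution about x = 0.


Ansatz: y(x) = sum_{n>=0} a_n x^n, so y'(x) = sum_{n>=1} n a_n x^(n-1) and y''(x) = sum_{n>=2} n(n-1) a_n x^(n-2).
Substitute into P(x) y'' + Q(x) y' + R(x) y = 0 with P(x) = 1, Q(x) = 0, R(x) = 6, and match powers of x.
Initial conditions: a_0 = -2, a_1 = 3.
Setting the coefficient of each power of x to zero and solving order by order (substituting the coefficients already found):
  x^0: 2 a_2 + 6 a_0 = 0  ->  2 a_2 = -6 a_0 = 12  ->  a_2 = 6
  x^1: 6 a_3 + 6 a_1 = 0  ->  6 a_3 = -6 a_1 = -18  ->  a_3 = -3
  x^2: 12 a_4 + 6 a_2 = 0  ->  12 a_4 = -6 a_2 = -36  ->  a_4 = -3
  x^3: 20 a_5 + 6 a_3 = 0  ->  20 a_5 = -6 a_3 = 18  ->  a_5 = 9/10
Truncated series: y(x) = -2 + 3 x + 6 x^2 - 3 x^3 - 3 x^4 + (9/10) x^5 + O(x^6).

a_0 = -2; a_1 = 3; a_2 = 6; a_3 = -3; a_4 = -3; a_5 = 9/10


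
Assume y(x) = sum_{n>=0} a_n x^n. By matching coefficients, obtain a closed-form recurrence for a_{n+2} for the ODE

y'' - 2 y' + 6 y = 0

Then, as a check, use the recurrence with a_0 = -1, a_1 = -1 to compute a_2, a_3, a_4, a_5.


Substitute y = sum_n a_n x^n.
y''(x) has coefficient (n+2)(n+1) a_{n+2} at x^n;
-2 y'(x) has coefficient -2 (n+1) a_{n+1} at x^n;
6 y(x) has coefficient 6 a_n at x^n.
Matching x^n: (n+2)(n+1) a_{n+2} - 2 (n+1) a_{n+1} + 6 a_n = 0.
Thus a_{n+2} = [2 (n+1) a_{n+1} - 6 a_n] / ((n+1)(n+2)).

Check with a_0 = -1, a_1 = -1 (apply the recurrence for n = 0, 1, 2, 3): a_0 = -1, a_1 = -1, a_2 = 2, a_3 = 7/3, a_4 = 1/6, a_5 = -19/30.

a_(n+2) = [2 (n+1) a_(n+1) - 6 a_n] / ((n+1)(n+2)); check: a_0 = -1, a_1 = -1, a_2 = 2, a_3 = 7/3, a_4 = 1/6, a_5 = -19/30


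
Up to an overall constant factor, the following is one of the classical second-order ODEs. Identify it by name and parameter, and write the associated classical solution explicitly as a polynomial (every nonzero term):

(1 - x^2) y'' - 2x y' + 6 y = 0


The equation is already in a standard form:  (1 - x^2) y'' - 2x y' + 6 y = 0.
This matches the Legendre equation (1 - x^2) y'' - 2x y' + n(n+1) y = 0 (note the -2x y' term) with n(n+1) = 6, so n = 2; the polynomial solution is P_2(x).
With y = sum_k a_k x^k, matching x^k gives (k+2)(k+1) a_{k+2} = [k(k+1) - n(n+1)] a_k = (k - 2)(k + 3) a_k. The right side vanishes at k = 2, so the series with the parity of 2 terminates at degree 2.
Standard normalization (P_n(1) = 1): leading coefficient (2n)!/(2^n (n!)^2) = 24/(4*4) = 3/2, so a_2 = 3/2. Work downward with a_k = (k+1)(k+2) a_{k+2} / ((k - 2)(k + 3)):
  a_0 = (1)(2)(3/2) / ((0 - 2)(0 + 3)) = 3/(-6) = -1/2
Hence P_2(x) = 3 x^2/2 - 1/2.

P_2(x); series = 3 x^2/2 - 1/2


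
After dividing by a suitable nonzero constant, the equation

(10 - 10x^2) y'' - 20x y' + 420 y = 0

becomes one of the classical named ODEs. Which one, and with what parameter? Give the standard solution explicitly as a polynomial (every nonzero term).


All three coefficients share the factor 10; dividing through by 10 gives  (1 - x^2) y'' - 2x y' + 42 y = 0.
This matches the Legendre equation (1 - x^2) y'' - 2x y' + n(n+1) y = 0 (note the -2x y' term) with n(n+1) = 42, so n = 6; the polynomial solution is P_6(x).
With y = sum_k a_k x^k, matching x^k gives (k+2)(k+1) a_{k+2} = [k(k+1) - n(n+1)] a_k = (k - 6)(k + 7) a_k. The right side vanishes at k = 6, so the series with the parity of 6 terminates at degree 6.
Standard normalization (P_n(1) = 1): leading coefficient (2n)!/(2^n (n!)^2) = 479001600/(64*518400) = 231/16, so a_6 = 231/16. Work downward with a_k = (k+1)(k+2) a_{k+2} / ((k - 6)(k + 7)):
  a_4 = (5)(6)(231/16) / ((4 - 6)(4 + 7)) = (3465/8)/(-22) = -315/16
  a_2 = (3)(4)(-315/16) / ((2 - 6)(2 + 7)) = (-945/4)/(-36) = 105/16
  a_0 = (1)(2)(105/16) / ((0 - 6)(0 + 7)) = (105/8)/(-42) = -5/16
Hence P_6(x) = 231 x^6/16 - 315 x^4/16 + 105 x^2/16 - 5/16.

P_6(x); series = 231 x^6/16 - 315 x^4/16 + 105 x^2/16 - 5/16


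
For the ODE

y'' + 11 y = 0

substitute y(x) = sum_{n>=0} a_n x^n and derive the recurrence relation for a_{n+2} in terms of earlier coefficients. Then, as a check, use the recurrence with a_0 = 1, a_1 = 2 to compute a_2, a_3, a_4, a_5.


Substitute y = sum_n a_n x^n into y'' + (const) y = 0.
y''(x) = sum_{n>=0} (n+2)(n+1) a_{n+2} x^n.
The ODE becomes sum_n [(n+2)(n+1) a_{n+2} + 11 a_n] x^n = 0.
Setting each coefficient to zero gives the recurrence:
  (n+2)(n+1) a_{n+2} + 11 a_n = 0,
  a_{n+2} = -11 / ((n+1)(n+2)) a_n.

Check with a_0 = 1, a_1 = 2 (apply the recurrence for n = 0, 1, 2, 3): a_0 = 1, a_1 = 2, a_2 = -11/2, a_3 = -11/3, a_4 = 121/24, a_5 = 121/60.

a_{n+2} = -11/((n+1)(n+2)) * a_n; check: a_0 = 1, a_1 = 2, a_2 = -11/2, a_3 = -11/3, a_4 = 121/24, a_5 = 121/60


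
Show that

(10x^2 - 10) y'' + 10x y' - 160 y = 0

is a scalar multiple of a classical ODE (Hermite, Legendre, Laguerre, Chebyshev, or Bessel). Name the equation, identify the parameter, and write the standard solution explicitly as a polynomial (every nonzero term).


All three coefficients share the factor -10; dividing through by -10 gives  (1 - x^2) y'' - x y' + 16 y = 0.
This matches the Chebyshev equation (1 - x^2) y'' - x y' + n^2 y = 0 (note the -x y' term, not -2x y') with n^2 = 16, so n = 4; the polynomial solution is T_4(x).
With y = sum_k a_k x^k, matching x^k gives (k+2)(k+1) a_{k+2} = (k^2 - n^2) a_k = (k - 4)(k + 4) a_k. The right side vanishes at k = 4, so the series with the parity of 4 terminates at degree 4.
Standard normalization: leading coefficient of T_n is 2^(n-1), so a_4 = 2^3 = 8. Work downward with a_k = (k+1)(k+2) a_{k+2} / ((k - 4)(k + 4)):
  a_2 = (3)(4)(8) / ((2 - 4)(2 + 4)) = 96/(-12) = -8
  a_0 = (1)(2)(-8) / ((0 - 4)(0 + 4)) = -16/(-16) = 1
Hence T_4(x) = 8 x^4 - 8 x^2 + 1.

T_4(x); series = 8 x^4 - 8 x^2 + 1


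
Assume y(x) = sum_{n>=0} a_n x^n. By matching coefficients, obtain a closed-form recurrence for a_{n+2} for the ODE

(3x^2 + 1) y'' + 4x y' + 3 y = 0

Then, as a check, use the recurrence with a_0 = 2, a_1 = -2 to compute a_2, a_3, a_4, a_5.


Substitute y = sum_n a_n x^n.
(1 + 3 x^2) y'' contributes (n+2)(n+1) a_{n+2} + 3 n(n-1) a_n at x^n.
4 x y'(x) contributes 4 n a_n at x^n.
3 y(x) contributes 3 a_n at x^n.
Matching x^n: (n+2)(n+1) a_{n+2} + (3 n(n-1) + 4 n + 3) a_n = 0.
Thus a_{n+2} = (-3 n(n-1) - 4 n - 3) / ((n+1)(n+2)) * a_n.

Check with a_0 = 2, a_1 = -2 (apply the recurrence for n = 0, 1, 2, 3): a_0 = 2, a_1 = -2, a_2 = -3, a_3 = 7/3, a_4 = 17/4, a_5 = -77/20.

a_(n+2) = (-3 n(n-1) - 4 n - 3) / ((n+1)(n+2)) * a_n; check: a_0 = 2, a_1 = -2, a_2 = -3, a_3 = 7/3, a_4 = 17/4, a_5 = -77/20


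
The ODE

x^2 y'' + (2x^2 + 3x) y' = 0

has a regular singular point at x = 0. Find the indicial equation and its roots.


Divide by x^2 to reach normal form y'' + P_1(x) y' + P_2(x) y = 0 with P_1(x) = 2 + 3/x and P_2(x) = 0.
x = 0 is a singular point because the y'-coefficient 2 + 3/x has a pole at x = 0.
It is a regular singular point because x P_1(x) = p(x) = 2x + 3 and x^2 P_2(x) = q(x) = 0 are polynomials, hence analytic at x = 0.
p(0) = 3,  q(0) = 0.
Indicial equation: r(r-1) + p(0) r + q(0) = 0, i.e. r^2 + (p(0) - 1) r + q(0) = 0, i.e. r^2 + 2 r = 0.
Discriminant: (2)^2 - 4(0) = 4, so r = (-2 ± 2)/2.
Solving: r_1 = 0, r_2 = -2.

indicial: r^2 + 2 r = 0; roots r_1 = 0, r_2 = -2


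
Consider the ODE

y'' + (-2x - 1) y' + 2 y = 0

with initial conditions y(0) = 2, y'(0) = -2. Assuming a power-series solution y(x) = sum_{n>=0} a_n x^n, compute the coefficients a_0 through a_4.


Ansatz: y(x) = sum_{n>=0} a_n x^n, so y'(x) = sum_{n>=1} n a_n x^(n-1) and y''(x) = sum_{n>=2} n(n-1) a_n x^(n-2).
Substitute into P(x) y'' + Q(x) y' + R(x) y = 0 with P(x) = 1, Q(x) = -2x - 1, R(x) = 2, and match powers of x.
Initial conditions: a_0 = 2, a_1 = -2.
Setting the coefficient of each power of x to zero and solving order by order (substituting the coefficients already found):
  x^0: 2 a_2 - a_1 + 2 a_0 = 0  ->  2 a_2 = a_1 - 2 a_0 = -6  ->  a_2 = -3
  x^1: 6 a_3 - 2 a_2 = 0  ->  6 a_3 = 2 a_2 = -6  ->  a_3 = -1
  x^2: 12 a_4 - 3 a_3 - 2 a_2 = 0  ->  12 a_4 = 3 a_3 + 2 a_2 = -9  ->  a_4 = -3/4
Truncated series: y(x) = 2 - 2 x - 3 x^2 - x^3 - (3/4) x^4 + O(x^5).

a_0 = 2; a_1 = -2; a_2 = -3; a_3 = -1; a_4 = -3/4


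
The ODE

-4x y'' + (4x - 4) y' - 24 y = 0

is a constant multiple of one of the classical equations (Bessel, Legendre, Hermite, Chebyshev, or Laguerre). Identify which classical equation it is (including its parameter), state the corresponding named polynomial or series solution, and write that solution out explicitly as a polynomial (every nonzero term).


All three coefficients share the factor -4; dividing through by -4 gives  x y'' + (1 - x) y' + 6 y = 0.
This matches the Laguerre equation x y'' + (1 - x) y' + n y = 0 with n = 6; the polynomial solution is L_6(x).
With y = sum_k a_k x^k, matching x^k gives (k+1)k a_{k+1} + (k+1) a_{k+1} - k a_k + n a_k = 0, i.e. (k+1)^2 a_{k+1} = (k - n) a_k = (k - 6) a_k. The right side vanishes at k = 6, so the series terminates at degree 6.
Standard normalization L_n(0) = 1 gives a_0 = 1. Work upward with a_{k+1} = (k - 6) a_k / (k+1)^2:
  a_1 = (0 - 6)(1) / 1^2 = -6/1 = -6
  a_2 = (1 - 6)(-6) / 2^2 = 30/4 = 15/2
  a_3 = (2 - 6)(15/2) / 3^2 = -30/9 = -10/3
  a_4 = (3 - 6)(-10/3) / 4^2 = 10/16 = 5/8
  a_5 = (4 - 6)(5/8) / 5^2 = (-5/4)/25 = -1/20
  a_6 = (5 - 6)(-1/20) / 6^2 = (1/20)/36 = 1/720
Hence L_6(x) = x^6/720 - x^5/20 + 5 x^4/8 - 10 x^3/3 + 15 x^2/2 - 6 x + 1.

L_6(x); series = x^6/720 - x^5/20 + 5 x^4/8 - 10 x^3/3 + 15 x^2/2 - 6 x + 1


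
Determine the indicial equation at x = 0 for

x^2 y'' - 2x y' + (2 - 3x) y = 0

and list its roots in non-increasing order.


Divide by x^2 to reach normal form y'' + P_1(x) y' + P_2(x) y = 0 with P_1(x) = -2/x and P_2(x) = -3/x + 2/x^2.
x = 0 is a singular point because the y'-coefficient -2/x has a pole at x = 0 and the y-coefficient -3/x + 2/x^2 has a pole at x = 0.
It is a regular singular point because x P_1(x) = p(x) = -2 and x^2 P_2(x) = q(x) = 2 - 3x are polynomials, hence analytic at x = 0.
p(0) = -2,  q(0) = 2.
Indicial equation: r(r-1) + p(0) r + q(0) = 0, i.e. r^2 + (p(0) - 1) r + q(0) = 0, i.e. r^2 - 3 r + 2 = 0.
Discriminant: (-3)^2 - 4(2) = 1, so r = (3 ± 1)/2.
Solving: r_1 = 2, r_2 = 1.

indicial: r^2 - 3 r + 2 = 0; roots r_1 = 2, r_2 = 1


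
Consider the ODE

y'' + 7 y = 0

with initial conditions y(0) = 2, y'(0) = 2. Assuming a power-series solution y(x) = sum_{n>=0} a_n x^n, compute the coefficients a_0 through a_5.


Ansatz: y(x) = sum_{n>=0} a_n x^n, so y'(x) = sum_{n>=1} n a_n x^(n-1) and y''(x) = sum_{n>=2} n(n-1) a_n x^(n-2).
Substitute into P(x) y'' + Q(x) y' + R(x) y = 0 with P(x) = 1, Q(x) = 0, R(x) = 7, and match powers of x.
Initial conditions: a_0 = 2, a_1 = 2.
Setting the coefficient of each power of x to zero and solving order by order (substituting the coefficients already found):
  x^0: 2 a_2 + 7 a_0 = 0  ->  2 a_2 = -7 a_0 = -14  ->  a_2 = -7
  x^1: 6 a_3 + 7 a_1 = 0  ->  6 a_3 = -7 a_1 = -14  ->  a_3 = -7/3
  x^2: 12 a_4 + 7 a_2 = 0  ->  12 a_4 = -7 a_2 = 49  ->  a_4 = 49/12
  x^3: 20 a_5 + 7 a_3 = 0  ->  20 a_5 = -7 a_3 = 49/3  ->  a_5 = 49/60
Truncated series: y(x) = 2 + 2 x - 7 x^2 - (7/3) x^3 + (49/12) x^4 + (49/60) x^5 + O(x^6).

a_0 = 2; a_1 = 2; a_2 = -7; a_3 = -7/3; a_4 = 49/12; a_5 = 49/60


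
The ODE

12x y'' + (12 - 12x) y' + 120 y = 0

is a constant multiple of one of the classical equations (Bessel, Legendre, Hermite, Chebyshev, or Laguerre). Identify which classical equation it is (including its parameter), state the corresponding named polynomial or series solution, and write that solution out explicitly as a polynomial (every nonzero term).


All three coefficients share the factor 12; dividing through by 12 gives  x y'' + (1 - x) y' + 10 y = 0.
This matches the Laguerre equation x y'' + (1 - x) y' + n y = 0 with n = 10; the polynomial solution is L_10(x).
With y = sum_k a_k x^k, matching x^k gives (k+1)k a_{k+1} + (k+1) a_{k+1} - k a_k + n a_k = 0, i.e. (k+1)^2 a_{k+1} = (k - n) a_k = (k - 10) a_k. The right side vanishes at k = 10, so the series terminates at degree 10.
Standard normalization L_n(0) = 1 gives a_0 = 1. Work upward with a_{k+1} = (k - 10) a_k / (k+1)^2:
  a_1 = (0 - 10)(1) / 1^2 = -10/1 = -10
  a_2 = (1 - 10)(-10) / 2^2 = 90/4 = 45/2
  a_3 = (2 - 10)(45/2) / 3^2 = -180/9 = -20
  a_4 = (3 - 10)(-20) / 4^2 = 140/16 = 35/4
  a_5 = (4 - 10)(35/4) / 5^2 = (-105/2)/25 = -21/10
  a_6 = (5 - 10)(-21/10) / 6^2 = (21/2)/36 = 7/24
  a_7 = (6 - 10)(7/24) / 7^2 = (-7/6)/49 = -1/42
  a_8 = (7 - 10)(-1/42) / 8^2 = (1/14)/64 = 1/896
  a_9 = (8 - 10)(1/896) / 9^2 = (-1/448)/81 = -1/36288
  a_10 = (9 - 10)(-1/36288) / 10^2 = (1/36288)/100 = 1/3628800
Hence L_10(x) = x^10/3628800 - x^9/36288 + x^8/896 - x^7/42 + 7 x^6/24 - 21 x^5/10 + 35 x^4/4 - 20 x^3 + 45 x^2/2 - 10 x + 1.

L_10(x); series = x^10/3628800 - x^9/36288 + x^8/896 - x^7/42 + 7 x^6/24 - 21 x^5/10 + 35 x^4/4 - 20 x^3 + 45 x^2/2 - 10 x + 1


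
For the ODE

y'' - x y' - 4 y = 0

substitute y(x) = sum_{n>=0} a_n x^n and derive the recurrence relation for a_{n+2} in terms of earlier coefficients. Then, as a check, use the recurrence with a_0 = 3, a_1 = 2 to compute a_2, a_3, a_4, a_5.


Substitute y = sum_n a_n x^n.
y''(x) has coefficient (n+2)(n+1) a_{n+2} at x^n;
-x y'(x) has coefficient -n a_n at x^n (shift);
-4 y(x) has coefficient -4 a_n at x^n.
Matching x^n: (n+2)(n+1) a_{n+2} + (-n - 4) a_n = 0.
Thus a_{n+2} = (n + 4) / ((n+1)(n+2)) * a_n.

Check with a_0 = 3, a_1 = 2 (apply the recurrence for n = 0, 1, 2, 3): a_0 = 3, a_1 = 2, a_2 = 6, a_3 = 5/3, a_4 = 3, a_5 = 7/12.

a_(n+2) = (n + 4) / ((n+1)(n+2)) * a_n; check: a_0 = 3, a_1 = 2, a_2 = 6, a_3 = 5/3, a_4 = 3, a_5 = 7/12


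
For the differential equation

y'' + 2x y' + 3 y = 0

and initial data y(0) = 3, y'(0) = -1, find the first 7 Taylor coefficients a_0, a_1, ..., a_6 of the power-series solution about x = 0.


Ansatz: y(x) = sum_{n>=0} a_n x^n, so y'(x) = sum_{n>=1} n a_n x^(n-1) and y''(x) = sum_{n>=2} n(n-1) a_n x^(n-2).
Substitute into P(x) y'' + Q(x) y' + R(x) y = 0 with P(x) = 1, Q(x) = 2x, R(x) = 3, and match powers of x.
Initial conditions: a_0 = 3, a_1 = -1.
Setting the coefficient of each power of x to zero and solving order by order (substituting the coefficients already found):
  x^0: 2 a_2 + 3 a_0 = 0  ->  2 a_2 = -3 a_0 = -9  ->  a_2 = -9/2
  x^1: 6 a_3 + 5 a_1 = 0  ->  6 a_3 = -5 a_1 = 5  ->  a_3 = 5/6
  x^2: 12 a_4 + 7 a_2 = 0  ->  12 a_4 = -7 a_2 = 63/2  ->  a_4 = 21/8
  x^3: 20 a_5 + 9 a_3 = 0  ->  20 a_5 = -9 a_3 = -15/2  ->  a_5 = -3/8
  x^4: 30 a_6 + 11 a_4 = 0  ->  30 a_6 = -11 a_4 = -231/8  ->  a_6 = -77/80
Truncated series: y(x) = 3 - x - (9/2) x^2 + (5/6) x^3 + (21/8) x^4 - (3/8) x^5 - (77/80) x^6 + O(x^7).

a_0 = 3; a_1 = -1; a_2 = -9/2; a_3 = 5/6; a_4 = 21/8; a_5 = -3/8; a_6 = -77/80


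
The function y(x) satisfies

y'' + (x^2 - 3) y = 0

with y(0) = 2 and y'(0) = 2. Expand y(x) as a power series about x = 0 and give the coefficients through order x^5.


Ansatz: y(x) = sum_{n>=0} a_n x^n, so y'(x) = sum_{n>=1} n a_n x^(n-1) and y''(x) = sum_{n>=2} n(n-1) a_n x^(n-2).
Substitute into P(x) y'' + Q(x) y' + R(x) y = 0 with P(x) = 1, Q(x) = 0, R(x) = x^2 - 3, and match powers of x.
Initial conditions: a_0 = 2, a_1 = 2.
Setting the coefficient of each power of x to zero and solving order by order (substituting the coefficients already found):
  x^0: 2 a_2 - 3 a_0 = 0  ->  2 a_2 = 3 a_0 = 6  ->  a_2 = 3
  x^1: 6 a_3 - 3 a_1 = 0  ->  6 a_3 = 3 a_1 = 6  ->  a_3 = 1
  x^2: 12 a_4 - 3 a_2 + a_0 = 0  ->  12 a_4 = 3 a_2 - a_0 = 7  ->  a_4 = 7/12
  x^3: 20 a_5 - 3 a_3 + a_1 = 0  ->  20 a_5 = 3 a_3 - a_1 = 1  ->  a_5 = 1/20
Truncated series: y(x) = 2 + 2 x + 3 x^2 + x^3 + (7/12) x^4 + (1/20) x^5 + O(x^6).

a_0 = 2; a_1 = 2; a_2 = 3; a_3 = 1; a_4 = 7/12; a_5 = 1/20


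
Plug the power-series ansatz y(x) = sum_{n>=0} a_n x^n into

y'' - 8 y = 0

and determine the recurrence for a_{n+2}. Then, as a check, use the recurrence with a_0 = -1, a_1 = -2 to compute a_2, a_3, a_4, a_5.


Substitute y = sum_n a_n x^n into y'' + (const) y = 0.
y''(x) = sum_{n>=0} (n+2)(n+1) a_{n+2} x^n.
The ODE becomes sum_n [(n+2)(n+1) a_{n+2} - 8 a_n] x^n = 0.
Setting each coefficient to zero gives the recurrence:
  (n+2)(n+1) a_{n+2} - 8 a_n = 0,
  a_{n+2} = 8 / ((n+1)(n+2)) a_n.

Check with a_0 = -1, a_1 = -2 (apply the recurrence for n = 0, 1, 2, 3): a_0 = -1, a_1 = -2, a_2 = -4, a_3 = -8/3, a_4 = -8/3, a_5 = -16/15.

a_{n+2} = 8/((n+1)(n+2)) * a_n; check: a_0 = -1, a_1 = -2, a_2 = -4, a_3 = -8/3, a_4 = -8/3, a_5 = -16/15


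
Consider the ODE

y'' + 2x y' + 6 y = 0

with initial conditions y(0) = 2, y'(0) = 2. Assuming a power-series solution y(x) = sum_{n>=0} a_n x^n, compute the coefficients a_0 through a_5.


Ansatz: y(x) = sum_{n>=0} a_n x^n, so y'(x) = sum_{n>=1} n a_n x^(n-1) and y''(x) = sum_{n>=2} n(n-1) a_n x^(n-2).
Substitute into P(x) y'' + Q(x) y' + R(x) y = 0 with P(x) = 1, Q(x) = 2x, R(x) = 6, and match powers of x.
Initial conditions: a_0 = 2, a_1 = 2.
Setting the coefficient of each power of x to zero and solving order by order (substituting the coefficients already found):
  x^0: 2 a_2 + 6 a_0 = 0  ->  2 a_2 = -6 a_0 = -12  ->  a_2 = -6
  x^1: 6 a_3 + 8 a_1 = 0  ->  6 a_3 = -8 a_1 = -16  ->  a_3 = -8/3
  x^2: 12 a_4 + 10 a_2 = 0  ->  12 a_4 = -10 a_2 = 60  ->  a_4 = 5
  x^3: 20 a_5 + 12 a_3 = 0  ->  20 a_5 = -12 a_3 = 32  ->  a_5 = 8/5
Truncated series: y(x) = 2 + 2 x - 6 x^2 - (8/3) x^3 + 5 x^4 + (8/5) x^5 + O(x^6).

a_0 = 2; a_1 = 2; a_2 = -6; a_3 = -8/3; a_4 = 5; a_5 = 8/5


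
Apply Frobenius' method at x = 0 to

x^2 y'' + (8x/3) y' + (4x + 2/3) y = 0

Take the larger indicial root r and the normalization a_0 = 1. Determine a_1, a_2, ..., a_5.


Write in Frobenius form y'' + (p(x)/x) y' + (q(x)/x^2) y = 0:
  p(x) = 8/3,  q(x) = 4x + 2/3.
Indicial equation: r(r-1) + (8/3) r + (2/3) = 0 -> roots r_1 = -2/3, r_2 = -1.
Take r = r_1 = -2/3. Let y(x) = x^r sum_{n>=0} a_n x^n with a_0 = 1.
Substitute y = x^r sum a_n x^n and match x^{r+n}. The recurrence is
  D(n) a_n + 4 a_{n-1} = 0,  where D(n) = (r+n)(r+n-1) + (8/3)(r+n) + (2/3).
  a_n = -4 / D(n) * a_{n-1}.
Since the indicial polynomial factors as (r - r_1)(r - r_2), D(n) = (r_1 + n - r_1)(r_1 + n - r_2) = n(n + 1/3).
Evaluating step by step (a_0 = 1):
  n = 1: D(1) = 1(1 + 1/3) = 4/3; numerator = -4(1) = -4; a_1 = (-4)/(4/3) = -3
  n = 2: D(2) = 2(2 + 1/3) = 14/3; numerator = -4(-3) = 12; a_2 = (12)/(14/3) = 18/7
  n = 3: D(3) = 3(3 + 1/3) = 10; numerator = -4(18/7) = -72/7; a_3 = (-72/7)/(10) = -36/35
  n = 4: D(4) = 4(4 + 1/3) = 52/3; numerator = -4(-36/35) = 144/35; a_4 = (144/35)/(52/3) = 108/455
  n = 5: D(5) = 5(5 + 1/3) = 80/3; numerator = -4(108/455) = -432/455; a_5 = (-432/455)/(80/3) = -81/2275

r = -2/3; a_0 = 1; a_1 = -3; a_2 = 18/7; a_3 = -36/35; a_4 = 108/455; a_5 = -81/2275


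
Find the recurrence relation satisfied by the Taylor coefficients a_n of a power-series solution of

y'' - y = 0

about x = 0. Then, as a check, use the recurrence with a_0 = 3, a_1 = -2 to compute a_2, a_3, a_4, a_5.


Substitute y = sum_n a_n x^n into y'' + (const) y = 0.
y''(x) = sum_{n>=0} (n+2)(n+1) a_{n+2} x^n.
The ODE becomes sum_n [(n+2)(n+1) a_{n+2} - 1 a_n] x^n = 0.
Setting each coefficient to zero gives the recurrence:
  (n+2)(n+1) a_{n+2} - 1 a_n = 0,
  a_{n+2} = 1 / ((n+1)(n+2)) a_n.

Check with a_0 = 3, a_1 = -2 (apply the recurrence for n = 0, 1, 2, 3): a_0 = 3, a_1 = -2, a_2 = 3/2, a_3 = -1/3, a_4 = 1/8, a_5 = -1/60.

a_{n+2} = 1/((n+1)(n+2)) * a_n; check: a_0 = 3, a_1 = -2, a_2 = 3/2, a_3 = -1/3, a_4 = 1/8, a_5 = -1/60


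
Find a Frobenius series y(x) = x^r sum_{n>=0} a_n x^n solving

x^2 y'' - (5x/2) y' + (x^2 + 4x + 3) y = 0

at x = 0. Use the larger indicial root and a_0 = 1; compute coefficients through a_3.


Write in Frobenius form y'' + (p(x)/x) y' + (q(x)/x^2) y = 0:
  p(x) = -5/2,  q(x) = x^2 + 4x + 3.
Indicial equation: r(r-1) + (-5/2) r + (3) = 0 -> roots r_1 = 2, r_2 = 3/2.
Take r = r_1 = 2. Let y(x) = x^r sum_{n>=0} a_n x^n with a_0 = 1.
Substitute y = x^r sum a_n x^n and match x^{r+n}. The recurrence is
  D(n) a_n + 4 a_{n-1} + 1 a_{n-2} = 0,  where D(n) = (r+n)(r+n-1) + (-5/2)(r+n) + (3).
  a_n = [-4 a_{n-1} - 1 a_{n-2}] / D(n).
Since the indicial polynomial factors as (r - r_1)(r - r_2), D(n) = (r_1 + n - r_1)(r_1 + n - r_2) = n(n + 1/2).
Evaluating step by step (a_0 = 1):
  n = 1: D(1) = 1(1 + 1/2) = 3/2; numerator = -4(1) = -4; a_1 = (-4)/(3/2) = -8/3
  n = 2: D(2) = 2(2 + 1/2) = 5; numerator = -4(-8/3) - 1(1) = 29/3; a_2 = (29/3)/(5) = 29/15
  n = 3: D(3) = 3(3 + 1/2) = 21/2; numerator = -4(29/15) - 1(-8/3) = -76/15; a_3 = (-76/15)/(21/2) = -152/315

r = 2; a_0 = 1; a_1 = -8/3; a_2 = 29/15; a_3 = -152/315


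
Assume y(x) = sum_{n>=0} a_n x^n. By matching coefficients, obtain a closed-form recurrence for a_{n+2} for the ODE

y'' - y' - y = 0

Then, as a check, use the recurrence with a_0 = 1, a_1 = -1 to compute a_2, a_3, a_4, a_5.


Substitute y = sum_n a_n x^n.
y''(x) has coefficient (n+2)(n+1) a_{n+2} at x^n;
-y'(x) has coefficient -(n+1) a_{n+1} at x^n;
-y(x) has coefficient -1 a_n at x^n.
Matching x^n: (n+2)(n+1) a_{n+2} - (n+1) a_{n+1} - 1 a_n = 0.
Thus a_{n+2} = [(n+1) a_{n+1} + 1 a_n] / ((n+1)(n+2)).

Check with a_0 = 1, a_1 = -1 (apply the recurrence for n = 0, 1, 2, 3): a_0 = 1, a_1 = -1, a_2 = 0, a_3 = -1/6, a_4 = -1/24, a_5 = -1/60.

a_(n+2) = [(n+1) a_(n+1) + 1 a_n] / ((n+1)(n+2)); check: a_0 = 1, a_1 = -1, a_2 = 0, a_3 = -1/6, a_4 = -1/24, a_5 = -1/60


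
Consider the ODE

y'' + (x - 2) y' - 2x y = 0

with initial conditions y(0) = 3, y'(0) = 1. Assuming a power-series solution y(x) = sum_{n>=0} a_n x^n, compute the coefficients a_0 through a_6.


Ansatz: y(x) = sum_{n>=0} a_n x^n, so y'(x) = sum_{n>=1} n a_n x^(n-1) and y''(x) = sum_{n>=2} n(n-1) a_n x^(n-2).
Substitute into P(x) y'' + Q(x) y' + R(x) y = 0 with P(x) = 1, Q(x) = x - 2, R(x) = -2x, and match powers of x.
Initial conditions: a_0 = 3, a_1 = 1.
Setting the coefficient of each power of x to zero and solving order by order (substituting the coefficients already found):
  x^0: 2 a_2 - 2 a_1 = 0  ->  2 a_2 = 2 a_1 = 2  ->  a_2 = 1
  x^1: 6 a_3 - 4 a_2 + a_1 - 2 a_0 = 0  ->  6 a_3 = 4 a_2 - a_1 + 2 a_0 = 9  ->  a_3 = 3/2
  x^2: 12 a_4 - 6 a_3 + 2 a_2 - 2 a_1 = 0  ->  12 a_4 = 6 a_3 - 2 a_2 + 2 a_1 = 9  ->  a_4 = 3/4
  x^3: 20 a_5 - 8 a_4 + 3 a_3 - 2 a_2 = 0  ->  20 a_5 = 8 a_4 - 3 a_3 + 2 a_2 = 7/2  ->  a_5 = 7/40
  x^4: 30 a_6 - 10 a_5 + 4 a_4 - 2 a_3 = 0  ->  30 a_6 = 10 a_5 - 4 a_4 + 2 a_3 = 7/4  ->  a_6 = 7/120
Truncated series: y(x) = 3 + x + x^2 + (3/2) x^3 + (3/4) x^4 + (7/40) x^5 + (7/120) x^6 + O(x^7).

a_0 = 3; a_1 = 1; a_2 = 1; a_3 = 3/2; a_4 = 3/4; a_5 = 7/40; a_6 = 7/120


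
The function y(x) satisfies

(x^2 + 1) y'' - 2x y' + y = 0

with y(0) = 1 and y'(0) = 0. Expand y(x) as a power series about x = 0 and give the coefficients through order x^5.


Ansatz: y(x) = sum_{n>=0} a_n x^n, so y'(x) = sum_{n>=1} n a_n x^(n-1) and y''(x) = sum_{n>=2} n(n-1) a_n x^(n-2).
Substitute into P(x) y'' + Q(x) y' + R(x) y = 0 with P(x) = x^2 + 1, Q(x) = -2x, R(x) = 1, and match powers of x.
Initial conditions: a_0 = 1, a_1 = 0.
Setting the coefficient of each power of x to zero and solving order by order (substituting the coefficients already found):
  x^0: 2 a_2 + a_0 = 0  ->  2 a_2 = -a_0 = -1  ->  a_2 = -1/2
  x^1: 6 a_3 - a_1 = 0  ->  6 a_3 = a_1 = 0  ->  a_3 = 0
  x^2: 12 a_4 - a_2 = 0  ->  12 a_4 = a_2 = -1/2  ->  a_4 = -1/24
  x^3: 20 a_5 + a_3 = 0  ->  20 a_5 = -a_3 = 0  ->  a_5 = 0
Truncated series: y(x) = 1 - (1/2) x^2 - (1/24) x^4 + O(x^6).

a_0 = 1; a_1 = 0; a_2 = -1/2; a_3 = 0; a_4 = -1/24; a_5 = 0


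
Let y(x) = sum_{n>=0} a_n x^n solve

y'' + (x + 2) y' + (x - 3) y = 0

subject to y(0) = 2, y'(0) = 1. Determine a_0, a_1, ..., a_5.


Ansatz: y(x) = sum_{n>=0} a_n x^n, so y'(x) = sum_{n>=1} n a_n x^(n-1) and y''(x) = sum_{n>=2} n(n-1) a_n x^(n-2).
Substitute into P(x) y'' + Q(x) y' + R(x) y = 0 with P(x) = 1, Q(x) = x + 2, R(x) = x - 3, and match powers of x.
Initial conditions: a_0 = 2, a_1 = 1.
Setting the coefficient of each power of x to zero and solving order by order (substituting the coefficients already found):
  x^0: 2 a_2 + 2 a_1 - 3 a_0 = 0  ->  2 a_2 = -2 a_1 + 3 a_0 = 4  ->  a_2 = 2
  x^1: 6 a_3 + 4 a_2 - 2 a_1 + a_0 = 0  ->  6 a_3 = -4 a_2 + 2 a_1 - a_0 = -8  ->  a_3 = -4/3
  x^2: 12 a_4 + 6 a_3 - a_2 + a_1 = 0  ->  12 a_4 = -6 a_3 + a_2 - a_1 = 9  ->  a_4 = 3/4
  x^3: 20 a_5 + 8 a_4 + a_2 = 0  ->  20 a_5 = -8 a_4 - a_2 = -8  ->  a_5 = -2/5
Truncated series: y(x) = 2 + x + 2 x^2 - (4/3) x^3 + (3/4) x^4 - (2/5) x^5 + O(x^6).

a_0 = 2; a_1 = 1; a_2 = 2; a_3 = -4/3; a_4 = 3/4; a_5 = -2/5


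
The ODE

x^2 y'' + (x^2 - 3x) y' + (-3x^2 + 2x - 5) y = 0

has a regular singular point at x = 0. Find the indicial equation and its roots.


Divide by x^2 to reach normal form y'' + P_1(x) y' + P_2(x) y = 0 with P_1(x) = 1 - 3/x and P_2(x) = -3 + 2/x - 5/x^2.
x = 0 is a singular point because the y'-coefficient 1 - 3/x has a pole at x = 0 and the y-coefficient -3 + 2/x - 5/x^2 has a pole at x = 0.
It is a regular singular point because x P_1(x) = p(x) = x - 3 and x^2 P_2(x) = q(x) = -3x^2 + 2x - 5 are polynomials, hence analytic at x = 0.
p(0) = -3,  q(0) = -5.
Indicial equation: r(r-1) + p(0) r + q(0) = 0, i.e. r^2 + (p(0) - 1) r + q(0) = 0, i.e. r^2 - 4 r - 5 = 0.
Discriminant: (-4)^2 - 4(-5) = 36, so r = (4 ± 6)/2.
Solving: r_1 = 5, r_2 = -1.

indicial: r^2 - 4 r - 5 = 0; roots r_1 = 5, r_2 = -1


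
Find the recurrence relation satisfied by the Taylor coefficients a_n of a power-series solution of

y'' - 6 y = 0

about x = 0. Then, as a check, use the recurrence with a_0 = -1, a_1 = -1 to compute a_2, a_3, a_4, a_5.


Substitute y = sum_n a_n x^n into y'' + (const) y = 0.
y''(x) = sum_{n>=0} (n+2)(n+1) a_{n+2} x^n.
The ODE becomes sum_n [(n+2)(n+1) a_{n+2} - 6 a_n] x^n = 0.
Setting each coefficient to zero gives the recurrence:
  (n+2)(n+1) a_{n+2} - 6 a_n = 0,
  a_{n+2} = 6 / ((n+1)(n+2)) a_n.

Check with a_0 = -1, a_1 = -1 (apply the recurrence for n = 0, 1, 2, 3): a_0 = -1, a_1 = -1, a_2 = -3, a_3 = -1, a_4 = -3/2, a_5 = -3/10.

a_{n+2} = 6/((n+1)(n+2)) * a_n; check: a_0 = -1, a_1 = -1, a_2 = -3, a_3 = -1, a_4 = -3/2, a_5 = -3/10


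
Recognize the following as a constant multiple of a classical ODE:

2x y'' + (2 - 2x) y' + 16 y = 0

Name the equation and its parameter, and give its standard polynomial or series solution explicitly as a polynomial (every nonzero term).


All three coefficients share the factor 2; dividing through by 2 gives  x y'' + (1 - x) y' + 8 y = 0.
This matches the Laguerre equation x y'' + (1 - x) y' + n y = 0 with n = 8; the polynomial solution is L_8(x).
With y = sum_k a_k x^k, matching x^k gives (k+1)k a_{k+1} + (k+1) a_{k+1} - k a_k + n a_k = 0, i.e. (k+1)^2 a_{k+1} = (k - n) a_k = (k - 8) a_k. The right side vanishes at k = 8, so the series terminates at degree 8.
Standard normalization L_n(0) = 1 gives a_0 = 1. Work upward with a_{k+1} = (k - 8) a_k / (k+1)^2:
  a_1 = (0 - 8)(1) / 1^2 = -8/1 = -8
  a_2 = (1 - 8)(-8) / 2^2 = 56/4 = 14
  a_3 = (2 - 8)(14) / 3^2 = -84/9 = -28/3
  a_4 = (3 - 8)(-28/3) / 4^2 = (140/3)/16 = 35/12
  a_5 = (4 - 8)(35/12) / 5^2 = (-35/3)/25 = -7/15
  a_6 = (5 - 8)(-7/15) / 6^2 = (7/5)/36 = 7/180
  a_7 = (6 - 8)(7/180) / 7^2 = (-7/90)/49 = -1/630
  a_8 = (7 - 8)(-1/630) / 8^2 = (1/630)/64 = 1/40320
Hence L_8(x) = x^8/40320 - x^7/630 + 7 x^6/180 - 7 x^5/15 + 35 x^4/12 - 28 x^3/3 + 14 x^2 - 8 x + 1.

L_8(x); series = x^8/40320 - x^7/630 + 7 x^6/180 - 7 x^5/15 + 35 x^4/12 - 28 x^3/3 + 14 x^2 - 8 x + 1


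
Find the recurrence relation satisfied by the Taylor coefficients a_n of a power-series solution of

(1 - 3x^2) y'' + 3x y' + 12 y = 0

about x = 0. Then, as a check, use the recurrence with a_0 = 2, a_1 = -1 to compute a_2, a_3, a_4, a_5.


Substitute y = sum_n a_n x^n.
(1 - 3 x^2) y'' contributes (n+2)(n+1) a_{n+2} - 3 n(n-1) a_n at x^n.
3 x y'(x) contributes 3 n a_n at x^n.
12 y(x) contributes 12 a_n at x^n.
Matching x^n: (n+2)(n+1) a_{n+2} + (-3 n(n-1) + 3 n + 12) a_n = 0.
Thus a_{n+2} = (3 n(n-1) - 3 n - 12) / ((n+1)(n+2)) * a_n.

Check with a_0 = 2, a_1 = -1 (apply the recurrence for n = 0, 1, 2, 3): a_0 = 2, a_1 = -1, a_2 = -12, a_3 = 5/2, a_4 = 12, a_5 = -3/8.

a_(n+2) = (3 n(n-1) - 3 n - 12) / ((n+1)(n+2)) * a_n; check: a_0 = 2, a_1 = -1, a_2 = -12, a_3 = 5/2, a_4 = 12, a_5 = -3/8


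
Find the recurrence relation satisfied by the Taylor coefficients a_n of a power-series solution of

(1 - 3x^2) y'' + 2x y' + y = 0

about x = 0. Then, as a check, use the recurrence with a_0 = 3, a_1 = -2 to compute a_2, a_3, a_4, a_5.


Substitute y = sum_n a_n x^n.
(1 - 3 x^2) y'' contributes (n+2)(n+1) a_{n+2} - 3 n(n-1) a_n at x^n.
2 x y'(x) contributes 2 n a_n at x^n.
y(x) contributes 1 a_n at x^n.
Matching x^n: (n+2)(n+1) a_{n+2} + (-3 n(n-1) + 2 n + 1) a_n = 0.
Thus a_{n+2} = (3 n(n-1) - 2 n - 1) / ((n+1)(n+2)) * a_n.

Check with a_0 = 3, a_1 = -2 (apply the recurrence for n = 0, 1, 2, 3): a_0 = 3, a_1 = -2, a_2 = -3/2, a_3 = 1, a_4 = -1/8, a_5 = 11/20.

a_(n+2) = (3 n(n-1) - 2 n - 1) / ((n+1)(n+2)) * a_n; check: a_0 = 3, a_1 = -2, a_2 = -3/2, a_3 = 1, a_4 = -1/8, a_5 = 11/20
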